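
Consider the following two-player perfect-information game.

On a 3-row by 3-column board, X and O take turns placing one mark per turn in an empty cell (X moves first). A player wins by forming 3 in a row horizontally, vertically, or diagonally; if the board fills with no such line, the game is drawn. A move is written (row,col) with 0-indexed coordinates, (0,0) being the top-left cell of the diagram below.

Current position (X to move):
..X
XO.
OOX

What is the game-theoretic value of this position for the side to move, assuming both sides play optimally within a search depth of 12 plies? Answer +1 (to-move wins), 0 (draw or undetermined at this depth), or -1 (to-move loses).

[..X/XO./OOX] X move#1: (0,0):-1/X.X/XO./OOX, (0,1):+1/.XX/XO./OOX*, (1,2):+1/..X/XOX/OOX
[.XX/XO./OOX] O move#2: (0,0):-1/OXX/XO./OOX*, (1,2):-1/.XX/XOO/OOX
[OXX/XO./OOX] X move#3: (1,2):+1/OXX/XOX/OOX*
[OXX/XOX/OOX] end (terminal -1, O#4); searched ..X/XO./OOX to 12

value(..X/XO./OOX, X) = +1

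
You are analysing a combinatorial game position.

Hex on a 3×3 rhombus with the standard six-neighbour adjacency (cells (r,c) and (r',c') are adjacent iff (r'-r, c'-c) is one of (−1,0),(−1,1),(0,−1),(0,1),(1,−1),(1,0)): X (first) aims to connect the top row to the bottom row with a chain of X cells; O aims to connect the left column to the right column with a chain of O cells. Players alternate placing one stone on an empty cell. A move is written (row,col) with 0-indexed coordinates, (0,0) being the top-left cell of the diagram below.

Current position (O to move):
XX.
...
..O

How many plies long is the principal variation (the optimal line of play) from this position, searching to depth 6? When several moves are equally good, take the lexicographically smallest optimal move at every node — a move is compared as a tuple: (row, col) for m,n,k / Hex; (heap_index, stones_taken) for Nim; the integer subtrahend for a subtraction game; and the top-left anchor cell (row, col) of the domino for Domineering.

[XX./.../..O] O move#1: (0,2):-1/XXO/.../..O, (1,0):-1/XX./O../..O, (1,1):+1/XX./.O./..O*, (1,2):-1/XX./..O/..O, (2,0):+1/XX./.../O.O, (2,1):-1/XX./.../.OO
[XX./.O./..O] X move#2: (0,2):-1/XXX/.O./..O*, (1,0):-1/XX./XO./..O, (1,2):-1/XX./.OX/..O, (2,0):-1/XX./.O./X.O, (2,1):-1/XX./.O./.XO
[XXX/.O./..O] O move#3: (1,0):+1/XXX/OO./..O*, (1,2):+1/XXX/.OO/..O, (2,0):+1/XXX/.O./O.O, (2,1):+1/XXX/.O./.OO
[XXX/OO./..O] X move#4: (1,2):-1/XXX/OOX/..O*, (2,0):-1/XXX/OO./X.O, (2,1):-1/XXX/OO./.XO
[XXX/OOX/..O] O move#5: (2,0):-1/XXX/OOX/O.O, (2,1):+1/XXX/OOX/.OO*
[XXX/OOX/.OO] end (terminal -1, X#6); searched XX./.../..O to 6

PV length from [XX./.../..O]: 5 plies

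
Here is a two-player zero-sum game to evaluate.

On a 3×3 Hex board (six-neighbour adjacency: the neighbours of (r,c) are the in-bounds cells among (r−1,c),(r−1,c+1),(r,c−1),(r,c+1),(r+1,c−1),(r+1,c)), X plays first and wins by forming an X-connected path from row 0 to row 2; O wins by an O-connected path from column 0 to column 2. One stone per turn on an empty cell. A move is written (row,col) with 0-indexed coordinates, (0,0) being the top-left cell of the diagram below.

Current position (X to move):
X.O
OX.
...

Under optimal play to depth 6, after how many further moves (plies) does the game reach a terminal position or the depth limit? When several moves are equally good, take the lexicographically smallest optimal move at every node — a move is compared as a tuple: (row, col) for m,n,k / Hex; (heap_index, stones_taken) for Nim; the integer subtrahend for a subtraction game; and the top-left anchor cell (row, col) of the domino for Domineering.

p1 X@[X.O/OX./...]: (0,1)[XXO/OX./...]+1* (1,2)[X.O/OXX/...]-1 (2,0)[X.O/OX./X..]-1 (2,1)[X.O/OX./.X.]-1 (2,2)[X.O/OX./..X]-1
p2 O@[XXO/OX./...]: (1,2)[XXO/OXO/...]-1* (2,0)[XXO/OX./O..]-1 (2,1)[XXO/OX./.O.]-1 (2,2)[XXO/OX./..O]-1
p3 X@[XXO/OXO/...]: (2,0)[XXO/OXO/X..]+1* (2,1)[XXO/OXO/.X.]+1 (2,2)[XXO/OXO/..X]+1
p4 O@[XXO/OXO/X..] terminal -1; root [X.O/OX./...] d6

PV length from [X.O/OX./...]: 3 plies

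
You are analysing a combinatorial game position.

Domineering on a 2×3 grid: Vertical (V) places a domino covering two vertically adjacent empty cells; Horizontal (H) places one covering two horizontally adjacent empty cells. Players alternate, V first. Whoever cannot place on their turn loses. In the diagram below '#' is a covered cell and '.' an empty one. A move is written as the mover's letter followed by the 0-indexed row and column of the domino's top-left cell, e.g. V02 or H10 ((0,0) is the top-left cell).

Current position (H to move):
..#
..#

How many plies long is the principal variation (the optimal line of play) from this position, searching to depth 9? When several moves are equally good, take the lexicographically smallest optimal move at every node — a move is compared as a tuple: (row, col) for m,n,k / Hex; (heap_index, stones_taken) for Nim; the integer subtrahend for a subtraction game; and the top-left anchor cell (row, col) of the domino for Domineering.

p1 H@[..#/..#]: H00[###/..#]+1* H10[..#/###]+1
p2 V@[###/..#] terminal -1; root [..#/..#] d9

PV length from [..#/..#]: 1 ply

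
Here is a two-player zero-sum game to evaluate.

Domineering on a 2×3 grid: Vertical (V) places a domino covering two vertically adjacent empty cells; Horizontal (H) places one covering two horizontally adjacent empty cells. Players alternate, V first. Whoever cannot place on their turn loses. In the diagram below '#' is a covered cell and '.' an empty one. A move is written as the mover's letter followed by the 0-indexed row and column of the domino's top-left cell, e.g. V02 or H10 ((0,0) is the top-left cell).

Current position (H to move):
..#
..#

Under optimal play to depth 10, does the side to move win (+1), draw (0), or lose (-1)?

[..#/..#] H move#1: H00:+1/###/..#*, H10:+1/..#/###
[###/..#] end (terminal -1, V#2); searched ..#/..# to 10

value(..#/..#, H) = +1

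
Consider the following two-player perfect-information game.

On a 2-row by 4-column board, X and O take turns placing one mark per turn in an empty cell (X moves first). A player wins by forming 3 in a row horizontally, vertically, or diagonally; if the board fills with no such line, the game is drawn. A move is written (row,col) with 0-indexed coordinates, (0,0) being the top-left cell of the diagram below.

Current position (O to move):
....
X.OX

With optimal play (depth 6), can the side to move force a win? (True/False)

p1 O@[..../X.OX]: (0,0)[O.../X.OX]+0* (0,1)[.O../X.OX]+0 (0,2)[..O./X.OX]+0 (0,3)[...O/X.OX]+0 (1,1)[..../XOOX]+0
p2 X@[O.../X.OX]: (0,1)[OX../X.OX]+0* (0,2)[O.X./X.OX]+0 (0,3)[O..X/X.OX]+0 (1,1)[O.../XXOX]+0
p3 O@[OX../X.OX]: (0,2)[OXO./X.OX]+0* (0,3)[OX.O/X.OX]+0 (1,1)[OX../XOOX]+0
p4 X@[OXO./X.OX]: (0,3)[OXOX/X.OX]+0* (1,1)[OXO./XXOX]+0
p5 O@[OXOX/X.OX]: (1,1)[OXOX/XOOX]+0*
p6 X@[OXOX/XOOX] terminal +0; root [..../X.OX] d6

O winning at [..../X.OX]: False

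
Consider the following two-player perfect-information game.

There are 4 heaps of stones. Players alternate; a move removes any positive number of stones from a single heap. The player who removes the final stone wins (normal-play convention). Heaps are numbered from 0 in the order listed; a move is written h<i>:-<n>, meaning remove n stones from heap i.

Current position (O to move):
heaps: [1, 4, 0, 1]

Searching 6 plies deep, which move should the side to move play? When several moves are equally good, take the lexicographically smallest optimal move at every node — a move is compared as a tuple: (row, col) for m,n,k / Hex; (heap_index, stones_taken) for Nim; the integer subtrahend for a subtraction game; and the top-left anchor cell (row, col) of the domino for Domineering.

O's best at [(1,4,0,1)]: h1:-4

p1 O@[(1,4,0,1)]: h0:-1[(0,4,0,1)]-1 h1:-1[(1,3,0,1)]-1 h1:-2[(1,2,0,1)]-1 h1:-3[(1,1,0,1)]-1 h1:-4[(1,0,0,1)]+1* h3:-1[(1,4,0,0)]-1
p2 X@[(1,0,0,1)]: h0:-1[(0,0,0,1)]-1* h3:-1[(1,0,0,0)]-1
p3 O@[(0,0,0,1)]: h3:-1[(0,0,0,0)]+1*
p4 X@[(0,0,0,0)] terminal -1; root [(1,4,0,1)] d6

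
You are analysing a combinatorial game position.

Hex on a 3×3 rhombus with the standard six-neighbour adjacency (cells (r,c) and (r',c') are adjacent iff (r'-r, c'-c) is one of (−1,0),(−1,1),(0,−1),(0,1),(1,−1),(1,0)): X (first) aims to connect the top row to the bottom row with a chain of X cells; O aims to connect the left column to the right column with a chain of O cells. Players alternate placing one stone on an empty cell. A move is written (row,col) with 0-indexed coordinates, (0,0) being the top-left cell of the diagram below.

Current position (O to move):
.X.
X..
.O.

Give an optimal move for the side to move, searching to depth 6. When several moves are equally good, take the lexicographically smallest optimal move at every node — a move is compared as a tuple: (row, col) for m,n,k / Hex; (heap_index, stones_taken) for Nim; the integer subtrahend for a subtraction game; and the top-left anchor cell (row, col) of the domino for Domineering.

O's best at [.X./X../.O.]: (2,0)

[.X./X../.O.] O move#1: (0,0):-1/OX./X../.O., (0,2):-1/.XO/X../.O., (1,1):-1/.X./XO./.O., (1,2):-1/.X./X.O/.O., (2,0):+1/.X./X../OO.*, (2,2):-1/.X./X../.OO
[.X./X../OO.] X move#2: (0,0):-1/XX./X../OO.*, (0,2):-1/.XX/X../OO., (1,1):-1/.X./XX./OO., (1,2):-1/.X./X.X/OO., (2,2):-1/.X./X../OOX
[XX./X../OO.] O move#3: (0,2):+1/XXO/X../OO.*, (1,1):+1/XX./XO./OO., (1,2):+1/XX./X.O/OO., (2,2):+1/XX./X../OOO
[XXO/X../OO.] X move#4: (1,1):-1/XXO/XX./OO.*, (1,2):-1/XXO/X.X/OO., (2,2):-1/XXO/X../OOX
[XXO/XX./OO.] O move#5: (1,2):+1/XXO/XXO/OO.*, (2,2):+1/XXO/XX./OOO
[XXO/XXO/OO.] end (terminal -1, X#6); searched .X./X../.O. to 6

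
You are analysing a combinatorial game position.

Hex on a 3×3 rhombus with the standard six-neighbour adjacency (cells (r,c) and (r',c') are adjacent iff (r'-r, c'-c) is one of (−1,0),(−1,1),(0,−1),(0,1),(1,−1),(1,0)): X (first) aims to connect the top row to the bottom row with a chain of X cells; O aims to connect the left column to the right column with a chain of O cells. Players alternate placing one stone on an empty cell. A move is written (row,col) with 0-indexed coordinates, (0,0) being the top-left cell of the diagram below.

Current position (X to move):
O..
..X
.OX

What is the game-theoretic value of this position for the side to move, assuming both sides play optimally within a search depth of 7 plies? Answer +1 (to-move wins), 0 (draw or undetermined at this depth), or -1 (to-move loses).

value(O../..X/.OX, X) = +1

[O../..X/.OX] X move#1: (0,1):+1/OX./..X/.OX*, (0,2):+1/O.X/..X/.OX, (1,0):+1/O../X.X/.OX, (1,1):+1/O../.XX/.OX, (2,0):+1/O../..X/XOX
[OX./..X/.OX] O move#2: (0,2):-1/OXO/..X/.OX*, (1,0):-1/OX./O.X/.OX, (1,1):-1/OX./.OX/.OX, (2,0):-1/OX./..X/OOX
[OXO/..X/.OX] X move#3: (1,0):+1/OXO/X.X/.OX*, (1,1):+1/OXO/.XX/.OX, (2,0):+1/OXO/..X/XOX
[OXO/X.X/.OX] O move#4: (1,1):-1/OXO/XOX/.OX*, (2,0):-1/OXO/X.X/OOX
[OXO/XOX/.OX] X move#5: (2,0):+1/OXO/XOX/XOX*
[OXO/XOX/XOX] end (terminal -1, O#6); searched O../..X/.OX to 7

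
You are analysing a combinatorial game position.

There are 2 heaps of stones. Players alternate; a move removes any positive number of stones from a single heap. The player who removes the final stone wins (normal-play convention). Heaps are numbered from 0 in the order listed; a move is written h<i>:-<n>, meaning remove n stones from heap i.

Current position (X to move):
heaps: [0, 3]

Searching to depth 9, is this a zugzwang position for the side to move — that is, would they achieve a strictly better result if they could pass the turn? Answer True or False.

zugzwang((0,3), X) = False

[(0,3)] X move#1: h1:-1:-1/(0,2), h1:-2:-1/(0,1), h1:-3:+1/(0,0)*
[(0,0)] end (terminal -1, O#2); searched (0,3) to 9
pass branch (O moves first from the same position):
  | [(0,3)] O move#1: h1:-1:-1/(0,2), h1:-2:-1/(0,1), h1:-3:+1/(0,0)*
  | [(0,0)] end (terminal -1, X#2); searched (0,3) to 9
X moving scores +1; X passing scores -1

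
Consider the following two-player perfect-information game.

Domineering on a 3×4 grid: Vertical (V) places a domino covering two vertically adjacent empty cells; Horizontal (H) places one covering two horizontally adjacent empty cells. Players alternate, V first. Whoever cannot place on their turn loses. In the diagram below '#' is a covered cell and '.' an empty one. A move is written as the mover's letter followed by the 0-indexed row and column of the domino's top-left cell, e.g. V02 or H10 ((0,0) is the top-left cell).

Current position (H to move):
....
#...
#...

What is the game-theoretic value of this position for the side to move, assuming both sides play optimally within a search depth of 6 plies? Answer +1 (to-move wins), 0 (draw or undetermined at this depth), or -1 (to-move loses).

value(..../#.../#..., H) = +1

ply 1, H at ..../#.../#... | H00=-1→##../#.../#...; H01=-1→.##./#.../#...; H02=-1→..##/#.../#...; H11=+1→..../###./#...*; H12=+1→..../#.##/#...; H21=-1→..../#.../###.; H22=-1→..../#.../#.##
ply 2, V at ..../###./#... | V03=-1→...#/####/#...*; V13=-1→..../####/#..#
ply 3, H at ...#/####/#... | H00=+1→##.#/####/#...*; H01=+1→.###/####/#...; H21=+1→...#/####/###.; H22=+1→...#/####/#.##
ply 4: ##.#/####/#... is terminal -1 (V); from ..../#.../#... depth 6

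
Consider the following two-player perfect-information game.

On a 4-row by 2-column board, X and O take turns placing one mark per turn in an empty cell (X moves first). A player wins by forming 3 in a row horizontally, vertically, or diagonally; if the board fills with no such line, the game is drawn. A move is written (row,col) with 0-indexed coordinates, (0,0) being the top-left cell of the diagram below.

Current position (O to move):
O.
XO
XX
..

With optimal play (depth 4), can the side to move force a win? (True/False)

O winning at [O./XO/XX/..]: False

ply 1, O at O./XO/XX/.. | (0,1)=-1→OO/XO/XX/..; (3,0)=+0→O./XO/XX/O.*; (3,1)=-1→O./XO/XX/.O
ply 2, X at O./XO/XX/O. | (0,1)=+0→OX/XO/XX/O.*; (3,1)=+0→O./XO/XX/OX
ply 3, O at OX/XO/XX/O. | (3,1)=+0→OX/XO/XX/OO*
ply 4: OX/XO/XX/OO is terminal +0 (X); from O./XO/XX/.. depth 4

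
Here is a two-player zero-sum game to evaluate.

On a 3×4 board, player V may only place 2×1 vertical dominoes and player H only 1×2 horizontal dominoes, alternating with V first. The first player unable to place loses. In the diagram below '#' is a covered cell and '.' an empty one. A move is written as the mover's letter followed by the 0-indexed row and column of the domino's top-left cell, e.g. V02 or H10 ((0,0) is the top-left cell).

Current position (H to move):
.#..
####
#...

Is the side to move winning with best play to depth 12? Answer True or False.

[.#../####/#...] H move#1: H02:+1/.###/####/#...*, H21:+1/.#../####/###., H22:+1/.#../####/#.##
[.###/####/#...] end (terminal -1, V#2); searched .#../####/#... to 12

H winning at [.#../####/#...]: True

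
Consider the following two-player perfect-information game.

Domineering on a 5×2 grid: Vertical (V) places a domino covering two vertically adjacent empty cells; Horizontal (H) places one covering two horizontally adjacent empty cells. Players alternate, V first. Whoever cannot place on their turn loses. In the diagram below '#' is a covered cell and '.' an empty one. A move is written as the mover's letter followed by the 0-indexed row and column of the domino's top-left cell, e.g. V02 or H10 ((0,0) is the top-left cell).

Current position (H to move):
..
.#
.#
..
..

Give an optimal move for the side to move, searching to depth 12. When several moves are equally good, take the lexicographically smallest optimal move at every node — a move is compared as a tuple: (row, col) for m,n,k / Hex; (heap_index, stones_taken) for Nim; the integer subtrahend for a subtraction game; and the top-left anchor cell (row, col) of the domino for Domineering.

H's best at [../.#/.#/../..]: H30

[../.#/.#/../..] H move#1: H00:-1/##/.#/.#/../.., H30:+1/../.#/.#/##/..*, H40:+1/../.#/.#/../##
[../.#/.#/##/..] V move#2: V00:-1/#./##/.#/##/..*, V10:-1/../##/##/##/..
[#./##/.#/##/..] H move#3: H40:+1/#./##/.#/##/##*
[#./##/.#/##/##] end (terminal -1, V#4); searched ../.#/.#/../.. to 12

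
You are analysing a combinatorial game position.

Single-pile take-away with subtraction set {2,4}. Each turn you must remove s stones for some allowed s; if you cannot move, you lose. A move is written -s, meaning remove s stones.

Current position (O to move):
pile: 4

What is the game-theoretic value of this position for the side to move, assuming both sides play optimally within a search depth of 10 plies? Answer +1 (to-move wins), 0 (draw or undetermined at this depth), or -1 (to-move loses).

ply 1, O at 4 | -2=-1→2; -4=+1→0*
ply 2: 0 is terminal -1 (X); from 4 depth 10

value(4, O) = +1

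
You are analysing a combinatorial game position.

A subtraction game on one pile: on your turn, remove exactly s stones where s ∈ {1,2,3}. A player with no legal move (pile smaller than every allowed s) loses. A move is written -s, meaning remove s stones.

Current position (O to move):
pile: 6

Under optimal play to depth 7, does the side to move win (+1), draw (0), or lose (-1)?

value(6, O) = +1

p1 O@[6]: -1[5]-1 -2[4]+1* -3[3]-1
p2 X@[4]: -1[3]-1* -2[2]-1 -3[1]-1
p3 O@[3]: -1[2]-1 -2[1]-1 -3[0]+1*
p4 X@[0] terminal -1; root [6] d7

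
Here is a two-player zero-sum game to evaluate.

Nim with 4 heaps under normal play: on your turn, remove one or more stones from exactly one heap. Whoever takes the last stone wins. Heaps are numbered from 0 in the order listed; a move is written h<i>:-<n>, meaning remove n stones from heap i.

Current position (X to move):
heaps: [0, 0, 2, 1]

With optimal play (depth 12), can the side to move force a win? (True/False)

ply 1, X at (0,0,2,1) | h2:-1=+1→(0,0,1,1)*; h2:-2=-1→(0,0,0,1); h3:-1=-1→(0,0,2,0)
ply 2, O at (0,0,1,1) | h2:-1=-1→(0,0,0,1)*; h3:-1=-1→(0,0,1,0)
ply 3, X at (0,0,0,1) | h3:-1=+1→(0,0,0,0)*
ply 4: (0,0,0,0) is terminal -1 (O); from (0,0,2,1) depth 12

X winning at [(0,0,2,1)]: True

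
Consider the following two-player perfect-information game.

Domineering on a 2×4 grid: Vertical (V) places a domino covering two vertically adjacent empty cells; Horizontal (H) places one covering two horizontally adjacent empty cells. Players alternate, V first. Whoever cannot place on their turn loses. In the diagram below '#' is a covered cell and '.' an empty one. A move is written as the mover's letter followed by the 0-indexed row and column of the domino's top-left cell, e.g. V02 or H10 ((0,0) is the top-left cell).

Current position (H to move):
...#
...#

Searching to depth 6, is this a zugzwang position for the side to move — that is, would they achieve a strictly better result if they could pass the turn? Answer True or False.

p1 H@[...#/...#]: H00[##.#/...#]+1* H01[.###/...#]+1 H10[...#/##.#]+1 H11[...#/.###]+1
p2 V@[##.#/...#]: V02[####/..##]-1*
p3 H@[####/..##]: H10[####/####]+1*
p4 V@[####/####] terminal -1; root [...#/...#] d6
suppose H passes — search the same position with V to move:
pass> p1 V@[...#/...#]: V00[#..#/#..#]-1 V01[.#.#/.#.#]+1* V02[..##/..##]-1
pass> p2 H@[.#.#/.#.#] terminal -1; root [...#/...#] d6
for H: play +1, pass -1

zugzwang(...#/...#, H) = False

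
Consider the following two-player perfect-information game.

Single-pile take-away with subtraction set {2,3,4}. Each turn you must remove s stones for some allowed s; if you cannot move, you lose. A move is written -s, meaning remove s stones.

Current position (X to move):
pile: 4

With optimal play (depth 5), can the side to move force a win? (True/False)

p1 X@[4]: -2[2]-1 -3[1]+1* -4[0]+1
p2 O@[1] terminal -1; root [4] d5

X winning at [4]: True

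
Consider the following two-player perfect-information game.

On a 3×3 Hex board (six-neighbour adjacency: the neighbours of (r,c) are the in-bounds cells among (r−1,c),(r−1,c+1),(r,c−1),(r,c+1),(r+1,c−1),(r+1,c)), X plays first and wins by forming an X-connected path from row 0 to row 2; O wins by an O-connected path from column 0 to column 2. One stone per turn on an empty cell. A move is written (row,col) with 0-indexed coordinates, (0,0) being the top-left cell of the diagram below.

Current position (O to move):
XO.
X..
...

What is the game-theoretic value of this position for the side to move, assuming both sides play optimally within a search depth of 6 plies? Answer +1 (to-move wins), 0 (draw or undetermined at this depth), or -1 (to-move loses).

value(XO./X../..., O) = -1

ply 1, O at XO./X../... | (0,2)=-1→XOO/X../...*; (1,1)=-1→XO./XO./...; (1,2)=-1→XO./X.O/...; (2,0)=-1→XO./X../O..; (2,1)=-1→XO./X../.O.; (2,2)=-1→XO./X../..O
ply 2, X at XOO/X../... | (1,1)=+1→XOO/XX./...*; (1,2)=+1→XOO/X.X/...; (2,0)=+1→XOO/X../X..; (2,1)=+1→XOO/X../.X.; (2,2)=+1→XOO/X../..X
ply 3, O at XOO/XX./... | (1,2)=-1→XOO/XXO/...*; (2,0)=-1→XOO/XX./O..; (2,1)=-1→XOO/XX./.O.; (2,2)=-1→XOO/XX./..O
ply 4, X at XOO/XXO/... | (2,0)=+1→XOO/XXO/X..*; (2,1)=+1→XOO/XXO/.X.; (2,2)=+1→XOO/XXO/..X
ply 5: XOO/XXO/X.. is terminal -1 (O); from XO./X../... depth 6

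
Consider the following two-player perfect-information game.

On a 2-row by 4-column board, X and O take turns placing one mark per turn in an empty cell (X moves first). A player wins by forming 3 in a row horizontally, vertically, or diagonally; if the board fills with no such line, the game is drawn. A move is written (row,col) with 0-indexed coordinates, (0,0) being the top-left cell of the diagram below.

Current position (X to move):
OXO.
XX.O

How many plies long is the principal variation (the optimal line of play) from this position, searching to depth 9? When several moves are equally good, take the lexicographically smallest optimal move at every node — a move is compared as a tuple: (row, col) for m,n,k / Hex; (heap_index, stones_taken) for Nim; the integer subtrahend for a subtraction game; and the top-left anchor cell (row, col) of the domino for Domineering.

PV length from [OXO./XX.O]: 1 ply

[OXO./XX.O] X move#1: (0,3):+0/OXOX/XX.O, (1,2):+1/OXO./XXXO*
[OXO./XXXO] end (terminal -1, O#2); searched OXO./XX.O to 9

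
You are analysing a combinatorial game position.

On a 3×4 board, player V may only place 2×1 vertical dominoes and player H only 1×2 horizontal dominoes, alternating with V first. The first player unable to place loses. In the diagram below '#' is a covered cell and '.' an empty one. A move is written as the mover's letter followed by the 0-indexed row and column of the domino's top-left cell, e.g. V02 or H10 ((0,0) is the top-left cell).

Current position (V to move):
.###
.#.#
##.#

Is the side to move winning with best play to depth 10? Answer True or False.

[.###/.#.#/##.#] V move#1: V00:+1/####/##.#/##.#*, V12:+1/.###/.###/####
[####/##.#/##.#] end (terminal -1, H#2); searched .###/.#.#/##.# to 10

V winning at [.###/.#.#/##.#]: True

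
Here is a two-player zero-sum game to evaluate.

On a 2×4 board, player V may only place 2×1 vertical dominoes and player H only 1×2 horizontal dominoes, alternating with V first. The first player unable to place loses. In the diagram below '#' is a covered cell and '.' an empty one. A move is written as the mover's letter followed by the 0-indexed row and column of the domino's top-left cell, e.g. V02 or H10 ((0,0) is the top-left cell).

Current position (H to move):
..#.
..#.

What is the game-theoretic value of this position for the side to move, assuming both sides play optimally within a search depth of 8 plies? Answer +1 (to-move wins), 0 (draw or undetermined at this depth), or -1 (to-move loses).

value(..#./..#., H) = +1

[..#./..#.] H move#1: H00:+1/###./..#.*, H10:+1/..#./###.
[###./..#.] V move#2: V03:-1/####/..##*
[####/..##] H move#3: H10:+1/####/####*
[####/####] end (terminal -1, V#4); searched ..#./..#. to 8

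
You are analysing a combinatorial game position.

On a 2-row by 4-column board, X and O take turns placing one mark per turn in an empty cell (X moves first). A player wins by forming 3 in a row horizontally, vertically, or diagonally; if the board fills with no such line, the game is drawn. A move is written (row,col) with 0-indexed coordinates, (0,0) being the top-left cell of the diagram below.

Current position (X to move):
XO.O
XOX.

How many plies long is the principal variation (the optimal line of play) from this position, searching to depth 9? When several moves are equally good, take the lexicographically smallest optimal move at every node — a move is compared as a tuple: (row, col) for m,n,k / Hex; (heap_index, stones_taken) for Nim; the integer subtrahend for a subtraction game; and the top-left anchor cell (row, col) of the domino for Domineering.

PV length from [XO.O/XOX.]: 2 plies

ply 1, X at XO.O/XOX. | (0,2)=+0→XOXO/XOX.*; (1,3)=-1→XO.O/XOXX
ply 2, O at XOXO/XOX. | (1,3)=+0→XOXO/XOXO*
ply 3: XOXO/XOXO is terminal +0 (X); from XO.O/XOX. depth 9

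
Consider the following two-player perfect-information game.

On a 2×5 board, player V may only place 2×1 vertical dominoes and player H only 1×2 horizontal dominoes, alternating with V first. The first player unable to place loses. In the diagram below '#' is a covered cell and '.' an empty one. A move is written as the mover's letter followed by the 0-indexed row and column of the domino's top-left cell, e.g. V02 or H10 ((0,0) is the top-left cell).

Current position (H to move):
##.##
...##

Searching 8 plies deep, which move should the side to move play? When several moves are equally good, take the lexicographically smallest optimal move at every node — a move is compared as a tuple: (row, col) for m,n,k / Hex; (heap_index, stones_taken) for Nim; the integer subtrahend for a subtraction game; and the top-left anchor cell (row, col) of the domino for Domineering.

[##.##/...##] H move#1: H10:-1/##.##/##.##, H11:+1/##.##/.####*
[##.##/.####] end (terminal -1, V#2); searched ##.##/...## to 8

H's best at [##.##/...##]: H11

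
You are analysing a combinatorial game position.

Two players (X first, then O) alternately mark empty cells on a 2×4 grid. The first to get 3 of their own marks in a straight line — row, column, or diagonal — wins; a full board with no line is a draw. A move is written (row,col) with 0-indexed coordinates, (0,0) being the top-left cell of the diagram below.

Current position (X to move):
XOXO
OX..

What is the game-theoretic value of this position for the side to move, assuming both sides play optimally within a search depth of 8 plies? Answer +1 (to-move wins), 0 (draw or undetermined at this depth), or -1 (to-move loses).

value(XOXO/OX.., X) = 0

p1 X@[XOXO/OX..]: (1,2)[XOXO/OXX.]+0* (1,3)[XOXO/OX.X]+0
p2 O@[XOXO/OXX.]: (1,3)[XOXO/OXXO]+0*
p3 X@[XOXO/OXXO] terminal +0; root [XOXO/OX..] d8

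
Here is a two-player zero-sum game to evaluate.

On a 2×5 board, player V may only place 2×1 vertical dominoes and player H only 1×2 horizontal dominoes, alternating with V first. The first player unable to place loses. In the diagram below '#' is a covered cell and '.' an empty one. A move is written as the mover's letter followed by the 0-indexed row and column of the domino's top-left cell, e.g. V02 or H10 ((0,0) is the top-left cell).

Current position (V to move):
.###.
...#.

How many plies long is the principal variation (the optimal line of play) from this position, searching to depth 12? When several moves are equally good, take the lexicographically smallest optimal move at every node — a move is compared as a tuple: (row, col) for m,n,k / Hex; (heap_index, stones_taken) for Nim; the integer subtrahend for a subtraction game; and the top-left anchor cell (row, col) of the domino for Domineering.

PV length from [.###./...#.]: 3 plies

ply 1, V at .###./...#. | V00=+1→####./#..#.*; V04=-1→.####/...##
ply 2, H at ####./#..#. | H11=-1→####./####.*
ply 3, V at ####./####. | V04=+1→#####/#####*
ply 4: #####/##### is terminal -1 (H); from .###./...#. depth 12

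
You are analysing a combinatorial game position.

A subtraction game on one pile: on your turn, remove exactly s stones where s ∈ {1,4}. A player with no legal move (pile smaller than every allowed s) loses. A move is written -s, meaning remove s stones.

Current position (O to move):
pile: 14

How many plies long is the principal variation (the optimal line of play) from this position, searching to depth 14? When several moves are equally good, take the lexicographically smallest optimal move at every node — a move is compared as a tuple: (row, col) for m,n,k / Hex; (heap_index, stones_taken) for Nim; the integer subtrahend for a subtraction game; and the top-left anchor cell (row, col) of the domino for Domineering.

ply 1, O at 14 | -1=-1→13; -4=+1→10*
ply 2, X at 10 | -1=-1→9*; -4=-1→6
ply 3, O at 9 | -1=-1→8; -4=+1→5*
ply 4, X at 5 | -1=-1→4*; -4=-1→1
ply 5, O at 4 | -1=-1→3; -4=+1→0*
ply 6: 0 is terminal -1 (X); from 14 depth 14

PV length from [14]: 5 plies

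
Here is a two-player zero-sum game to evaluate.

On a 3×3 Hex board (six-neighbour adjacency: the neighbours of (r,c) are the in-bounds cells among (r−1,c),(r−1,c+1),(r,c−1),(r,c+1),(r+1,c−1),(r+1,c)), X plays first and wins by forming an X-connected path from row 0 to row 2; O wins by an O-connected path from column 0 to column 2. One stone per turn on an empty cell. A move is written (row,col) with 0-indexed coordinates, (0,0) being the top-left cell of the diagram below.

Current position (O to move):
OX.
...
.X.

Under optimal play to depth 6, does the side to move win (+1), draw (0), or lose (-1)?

value(OX./.../.X., O) = +1

p1 O@[OX./.../.X.]: (0,2)[OXO/.../.X.]-1 (1,0)[OX./O../.X.]-1 (1,1)[OX./.O./.X.]+1* (1,2)[OX./..O/.X.]-1 (2,0)[OX./.../OX.]-1 (2,2)[OX./.../.XO]-1
p2 X@[OX./.O./.X.]: (0,2)[OXX/.O./.X.]-1* (1,0)[OX./XO./.X.]-1 (1,2)[OX./.OX/.X.]-1 (2,0)[OX./.O./XX.]-1 (2,2)[OX./.O./.XX]-1
p3 O@[OXX/.O./.X.]: (1,0)[OXX/OO./.X.]-1 (1,2)[OXX/.OO/.X.]+1* (2,0)[OXX/.O./OX.]-1 (2,2)[OXX/.O./.XO]-1
p4 X@[OXX/.OO/.X.]: (1,0)[OXX/XOO/.X.]-1* (2,0)[OXX/.OO/XX.]-1 (2,2)[OXX/.OO/.XX]-1
p5 O@[OXX/XOO/.X.]: (2,0)[OXX/XOO/OX.]+1* (2,2)[OXX/XOO/.XO]-1
p6 X@[OXX/XOO/OX.] terminal -1; root [OX./.../.X.] d6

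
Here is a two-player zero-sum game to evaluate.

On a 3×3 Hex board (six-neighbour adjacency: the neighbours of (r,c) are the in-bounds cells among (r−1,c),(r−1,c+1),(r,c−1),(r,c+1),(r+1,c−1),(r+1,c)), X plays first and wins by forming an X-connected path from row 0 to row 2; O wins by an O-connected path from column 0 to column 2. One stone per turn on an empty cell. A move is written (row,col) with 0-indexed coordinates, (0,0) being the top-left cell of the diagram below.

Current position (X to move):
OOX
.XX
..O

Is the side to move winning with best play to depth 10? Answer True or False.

[OOX/.XX/..O] X move#1: (1,0):+1/OOX/XXX/..O*, (2,0):+1/OOX/.XX/X.O, (2,1):+1/OOX/.XX/.XO
[OOX/XXX/..O] O move#2: (2,0):-1/OOX/XXX/O.O*, (2,1):-1/OOX/XXX/.OO
[OOX/XXX/O.O] X move#3: (2,1):+1/OOX/XXX/OXO*
[OOX/XXX/OXO] end (terminal -1, O#4); searched OOX/.XX/..O to 10

X winning at [OOX/.XX/..O]: True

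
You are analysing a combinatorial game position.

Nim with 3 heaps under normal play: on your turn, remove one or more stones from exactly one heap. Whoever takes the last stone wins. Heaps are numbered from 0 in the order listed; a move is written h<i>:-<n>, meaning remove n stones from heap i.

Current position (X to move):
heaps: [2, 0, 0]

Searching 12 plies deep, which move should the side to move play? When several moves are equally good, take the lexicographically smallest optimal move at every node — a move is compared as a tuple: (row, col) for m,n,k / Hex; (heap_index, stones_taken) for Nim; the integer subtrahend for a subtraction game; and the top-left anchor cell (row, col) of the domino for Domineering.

p1 X@[(2,0,0)]: h0:-1[(1,0,0)]-1 h0:-2[(0,0,0)]+1*
p2 O@[(0,0,0)] terminal -1; root [(2,0,0)] d12

X's best at [(2,0,0)]: h0:-2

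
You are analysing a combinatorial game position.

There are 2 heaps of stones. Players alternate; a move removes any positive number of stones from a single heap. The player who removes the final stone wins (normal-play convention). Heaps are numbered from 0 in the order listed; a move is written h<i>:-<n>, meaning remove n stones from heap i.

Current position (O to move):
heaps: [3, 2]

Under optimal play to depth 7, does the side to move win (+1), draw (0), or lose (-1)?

value((3,2), O) = +1

ply 1, O at (3,2) | h0:-1=+1→(2,2)*; h0:-2=-1→(1,2); h0:-3=-1→(0,2); h1:-1=-1→(3,1); h1:-2=-1→(3,0)
ply 2, X at (2,2) | h0:-1=-1→(1,2)*; h0:-2=-1→(0,2); h1:-1=-1→(2,1); h1:-2=-1→(2,0)
ply 3, O at (1,2) | h0:-1=-1→(0,2); h1:-1=+1→(1,1)*; h1:-2=-1→(1,0)
ply 4, X at (1,1) | h0:-1=-1→(0,1)*; h1:-1=-1→(1,0)
ply 5, O at (0,1) | h1:-1=+1→(0,0)*
ply 6: (0,0) is terminal -1 (X); from (3,2) depth 7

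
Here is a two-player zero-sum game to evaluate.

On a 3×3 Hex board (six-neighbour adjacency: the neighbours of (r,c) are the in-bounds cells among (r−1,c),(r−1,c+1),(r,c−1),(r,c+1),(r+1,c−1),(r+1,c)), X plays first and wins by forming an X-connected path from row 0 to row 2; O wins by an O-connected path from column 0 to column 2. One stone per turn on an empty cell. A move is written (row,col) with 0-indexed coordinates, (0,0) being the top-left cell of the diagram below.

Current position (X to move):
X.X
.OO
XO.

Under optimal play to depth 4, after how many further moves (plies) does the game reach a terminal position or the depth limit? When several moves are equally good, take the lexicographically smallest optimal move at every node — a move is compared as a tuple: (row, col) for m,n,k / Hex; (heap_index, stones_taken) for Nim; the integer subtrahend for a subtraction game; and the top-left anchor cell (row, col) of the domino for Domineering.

PV length from [X.X/.OO/XO.]: 1 ply

p1 X@[X.X/.OO/XO.]: (0,1)[XXX/.OO/XO.]-1 (1,0)[X.X/XOO/XO.]+1* (2,2)[X.X/.OO/XOX]-1
p2 O@[X.X/XOO/XO.] terminal -1; root [X.X/.OO/XO.] d4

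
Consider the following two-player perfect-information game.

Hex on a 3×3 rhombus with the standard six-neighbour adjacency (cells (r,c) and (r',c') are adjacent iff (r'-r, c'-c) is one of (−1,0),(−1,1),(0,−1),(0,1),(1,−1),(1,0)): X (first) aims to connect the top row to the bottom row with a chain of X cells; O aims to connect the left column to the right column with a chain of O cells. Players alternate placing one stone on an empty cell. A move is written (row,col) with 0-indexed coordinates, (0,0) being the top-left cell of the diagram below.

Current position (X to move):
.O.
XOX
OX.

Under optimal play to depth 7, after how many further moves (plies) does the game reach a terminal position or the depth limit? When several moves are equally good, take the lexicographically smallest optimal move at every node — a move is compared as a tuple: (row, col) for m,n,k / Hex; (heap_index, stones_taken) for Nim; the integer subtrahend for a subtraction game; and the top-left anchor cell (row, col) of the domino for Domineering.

PV length from [.O./XOX/OX.]: 1 ply

p1 X@[.O./XOX/OX.]: (0,0)[XO./XOX/OX.]-1 (0,2)[.OX/XOX/OX.]+1* (2,2)[.O./XOX/OXX]-1
p2 O@[.OX/XOX/OX.] terminal -1; root [.O./XOX/OX.] d7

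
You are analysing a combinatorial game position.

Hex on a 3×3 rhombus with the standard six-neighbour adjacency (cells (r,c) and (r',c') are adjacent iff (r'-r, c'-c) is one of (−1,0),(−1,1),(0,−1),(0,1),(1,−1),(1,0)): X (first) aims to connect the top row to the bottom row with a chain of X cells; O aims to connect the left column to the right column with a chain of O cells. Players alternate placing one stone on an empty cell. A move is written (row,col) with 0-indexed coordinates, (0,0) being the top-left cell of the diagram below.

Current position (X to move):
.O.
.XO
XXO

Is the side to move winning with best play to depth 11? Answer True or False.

p1 X@[.O./.XO/XXO]: (0,0)[XO./.XO/XXO]+1* (0,2)[.OX/.XO/XXO]+1 (1,0)[.O./XXO/XXO]+1
p2 O@[XO./.XO/XXO]: (0,2)[XOO/.XO/XXO]-1* (1,0)[XO./OXO/XXO]-1
p3 X@[XOO/.XO/XXO]: (1,0)[XOO/XXO/XXO]+1*
p4 O@[XOO/XXO/XXO] terminal -1; root [.O./.XO/XXO] d11

X winning at [.O./.XO/XXO]: True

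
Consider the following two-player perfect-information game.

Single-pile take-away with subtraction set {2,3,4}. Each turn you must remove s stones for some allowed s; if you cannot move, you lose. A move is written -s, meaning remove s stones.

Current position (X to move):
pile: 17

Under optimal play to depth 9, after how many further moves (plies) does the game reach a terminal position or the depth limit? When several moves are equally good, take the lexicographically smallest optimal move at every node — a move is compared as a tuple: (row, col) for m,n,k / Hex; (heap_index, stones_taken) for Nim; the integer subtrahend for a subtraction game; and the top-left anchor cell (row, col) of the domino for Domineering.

PV length from [17]: 5 plies

ply 1, X at 17 | -2=-1→15; -3=-1→14; -4=+1→13*
ply 2, O at 13 | -2=-1→11*; -3=-1→10; -4=-1→9
ply 3, X at 11 | -2=-1→9; -3=-1→8; -4=+1→7*
ply 4, O at 7 | -2=-1→5*; -3=-1→4; -4=-1→3
ply 5, X at 5 | -2=-1→3; -3=-1→2; -4=+1→1*
ply 6: 1 is terminal -1 (O); from 17 depth 9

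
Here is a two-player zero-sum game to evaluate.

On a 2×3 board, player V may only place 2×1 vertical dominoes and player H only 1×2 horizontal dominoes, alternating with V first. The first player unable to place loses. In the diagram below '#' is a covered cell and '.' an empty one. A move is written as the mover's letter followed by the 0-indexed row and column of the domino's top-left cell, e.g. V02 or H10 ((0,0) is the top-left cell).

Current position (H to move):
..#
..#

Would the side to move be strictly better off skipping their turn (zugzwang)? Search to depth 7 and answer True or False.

p1 H@[..#/..#]: H00[###/..#]+1* H10[..#/###]+1
p2 V@[###/..#] terminal -1; root [..#/..#] d7
if H skipped the turn, V would face:
~ p1 V@[..#/..#]: V00[#.#/#.#]+1* V01[.##/.##]+1
~ p2 H@[#.#/#.#] terminal -1; root [..#/..#] d7
compare (H): move=+1 vs pass=-1

zugzwang(..#/..#, H) = False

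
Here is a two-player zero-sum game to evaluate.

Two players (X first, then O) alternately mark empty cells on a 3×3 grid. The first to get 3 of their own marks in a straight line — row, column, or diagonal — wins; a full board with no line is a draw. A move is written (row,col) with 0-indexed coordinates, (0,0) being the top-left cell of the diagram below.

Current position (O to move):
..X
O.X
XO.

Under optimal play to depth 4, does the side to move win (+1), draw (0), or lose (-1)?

value(..X/O.X/XO., O) = -1

[..X/O.X/XO.] O move#1: (0,0):-1/O.X/O.X/XO.*, (0,1):-1/.OX/O.X/XO., (1,1):-1/..X/OOX/XO., (2,2):-1/..X/O.X/XOO
[O.X/O.X/XO.] X move#2: (0,1):+1/OXX/O.X/XO.*, (1,1):+1/O.X/OXX/XO., (2,2):+1/O.X/O.X/XOX
[OXX/O.X/XO.] O move#3: (1,1):-1/OXX/OOX/XO.*, (2,2):-1/OXX/O.X/XOO
[OXX/OOX/XO.] X move#4: (2,2):+1/OXX/OOX/XOX*
[OXX/OOX/XOX] end (terminal -1, O#5); searched ..X/O.X/XO. to 4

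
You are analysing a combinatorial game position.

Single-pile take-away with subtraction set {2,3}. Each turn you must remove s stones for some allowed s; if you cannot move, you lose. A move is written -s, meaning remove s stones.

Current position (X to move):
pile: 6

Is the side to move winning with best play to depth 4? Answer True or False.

[6] X move#1: -2:-1/4*, -3:-1/3
[4] O move#2: -2:-1/2, -3:+1/1*
[1] end (terminal -1, X#3); searched 6 to 4

X winning at [6]: False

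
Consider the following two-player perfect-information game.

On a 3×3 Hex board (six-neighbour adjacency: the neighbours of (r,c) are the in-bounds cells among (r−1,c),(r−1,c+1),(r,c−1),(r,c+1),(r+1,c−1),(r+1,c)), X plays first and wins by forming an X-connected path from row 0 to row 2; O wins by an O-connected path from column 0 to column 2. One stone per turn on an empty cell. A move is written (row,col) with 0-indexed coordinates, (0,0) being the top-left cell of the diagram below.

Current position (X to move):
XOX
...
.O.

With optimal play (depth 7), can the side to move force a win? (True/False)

ply 1, X at XOX/.../.O. | (1,0)=-1→XOX/X../.O.; (1,1)=-1→XOX/.X./.O.; (1,2)=+1→XOX/..X/.O.*; (2,0)=+1→XOX/.../XO.; (2,2)=+1→XOX/.../.OX
ply 2, O at XOX/..X/.O. | (1,0)=-1→XOX/O.X/.O.*; (1,1)=-1→XOX/.OX/.O.; (2,0)=-1→XOX/..X/OO.; (2,2)=-1→XOX/..X/.OO
ply 3, X at XOX/O.X/.O. | (1,1)=+1→XOX/OXX/.O.*; (2,0)=+1→XOX/O.X/XO.; (2,2)=+1→XOX/O.X/.OX
ply 4, O at XOX/OXX/.O. | (2,0)=-1→XOX/OXX/OO.*; (2,2)=-1→XOX/OXX/.OO
ply 5, X at XOX/OXX/OO. | (2,2)=+1→XOX/OXX/OOX*
ply 6: XOX/OXX/OOX is terminal -1 (O); from XOX/.../.O. depth 7

X winning at [XOX/.../.O.]: True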